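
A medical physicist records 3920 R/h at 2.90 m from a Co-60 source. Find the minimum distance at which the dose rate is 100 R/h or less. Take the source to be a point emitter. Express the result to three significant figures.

18.2 m

Applying the 1/r² law, d₂ = d₁·√(I₁/I₂).
I₁/I₂ = 3920/100 = 39.20, so d₂ = 2.90 × √39.20 = 18.16 m.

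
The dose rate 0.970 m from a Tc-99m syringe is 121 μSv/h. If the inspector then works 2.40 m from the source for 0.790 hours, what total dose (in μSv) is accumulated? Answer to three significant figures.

By the inverse-square law, rate at 2.40 m:
(0.970/2.40)² = 0.1634, so 121 × 0.1634 = 19.77 μSv/h.
Dose = rate × time = 19.77 μSv/h × 0.7900 h = 15.62 μSv.

15.6 μSv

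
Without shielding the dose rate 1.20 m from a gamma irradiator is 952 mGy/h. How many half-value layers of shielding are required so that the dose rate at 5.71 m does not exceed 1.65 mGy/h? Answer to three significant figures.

4.67 half-value layers

At 5.71 m, distance alone gives 952 × (1.20/5.71)² = 952 × 0.04417 = 42.05 mGy/h.
Further attenuation needed: 42.05/1.65 = 25.48.
n = log₂(25.48) = 4.671 half-value layers.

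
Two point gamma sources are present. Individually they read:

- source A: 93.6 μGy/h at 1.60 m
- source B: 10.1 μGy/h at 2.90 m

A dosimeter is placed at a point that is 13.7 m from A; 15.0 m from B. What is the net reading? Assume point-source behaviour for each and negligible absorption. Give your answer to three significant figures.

1.65 μGy/h

By superposition, sum each source's inverse-square contribution:
A: 93.6 × (1.60/13.7)² = 1.277 μGy/h
B: 10.1 × (2.90/15.0)² = 0.3775 μGy/h
Total = 1.277 + 0.3775 = 1.654 μGy/h.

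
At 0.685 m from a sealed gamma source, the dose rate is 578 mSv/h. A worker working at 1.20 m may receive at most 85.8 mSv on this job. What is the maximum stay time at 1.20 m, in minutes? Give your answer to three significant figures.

27.3 min

Applying the 1/r² law, rate at 1.20 m:
578 × (0.685/1.20)² = 578 × 0.3259 = 188.4 mSv/h.
Stay time = 85.8 mSv ÷ 188.4 mSv/h = 0.4554 h = 27.32 min.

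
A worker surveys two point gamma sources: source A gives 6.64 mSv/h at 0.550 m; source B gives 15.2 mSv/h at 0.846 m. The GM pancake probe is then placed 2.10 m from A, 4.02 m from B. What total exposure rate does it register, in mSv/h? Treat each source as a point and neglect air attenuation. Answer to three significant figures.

Each source contributes Iᵢ·(dᵢ/rᵢ)²; contributions add.
A: 6.64 × (0.550/2.10)² = 0.4555 mSv/h
B: 15.2 × (0.846/4.02)² = 0.6732 mSv/h
Total = 0.4555 + 0.6732 = 1.129 mSv/h.

1.13 mSv/h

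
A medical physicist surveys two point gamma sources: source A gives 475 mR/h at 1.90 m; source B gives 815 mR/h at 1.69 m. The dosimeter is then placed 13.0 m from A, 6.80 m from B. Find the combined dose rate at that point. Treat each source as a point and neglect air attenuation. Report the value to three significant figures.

Each source contributes Iᵢ·(dᵢ/rᵢ)²; contributions add.
A: 475 × (1.90/13.0)² = 10.15 mR/h
B: 815 × (1.69/6.80)² = 50.34 mR/h
Total = 10.15 + 50.34 = 60.49 mR/h.

60.5 mR/h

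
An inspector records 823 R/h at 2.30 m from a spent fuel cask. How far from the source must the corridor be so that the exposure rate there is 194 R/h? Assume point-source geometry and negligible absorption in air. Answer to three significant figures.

4.74 m

By the inverse-square law, d₂ = d₁·√(I₁/I₂).
I₁/I₂ = 823/194 = 4.242, so d₂ = 2.30 × √4.242 = 4.737 m.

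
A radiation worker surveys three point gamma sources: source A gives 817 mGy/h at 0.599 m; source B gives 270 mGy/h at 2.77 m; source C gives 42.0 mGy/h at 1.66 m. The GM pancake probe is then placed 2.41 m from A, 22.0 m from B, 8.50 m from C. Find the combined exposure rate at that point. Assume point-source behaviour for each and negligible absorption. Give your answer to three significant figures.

56.4 mGy/h

Each source contributes Iᵢ·(dᵢ/rᵢ)²; contributions add.
A: 817 × (0.599/2.41)² = 50.47 mGy/h
B: 270 × (2.77/22.0)² = 4.280 mGy/h
C: 42.0 × (1.66/8.50)² = 1.602 mGy/h
Total = 50.47 + 4.280 + 1.602 = 56.35 mGy/h.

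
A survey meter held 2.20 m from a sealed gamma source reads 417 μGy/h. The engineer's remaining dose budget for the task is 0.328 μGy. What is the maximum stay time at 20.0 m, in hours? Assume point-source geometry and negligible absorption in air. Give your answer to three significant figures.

0.0650 h

Applying the 1/r² law, rate at 20.0 m:
417 × (2.20/20.0)² = 417 × 0.01210 = 5.046 μGy/h.
Stay time = 0.328 μGy ÷ 5.046 μGy/h = 0.06500 h.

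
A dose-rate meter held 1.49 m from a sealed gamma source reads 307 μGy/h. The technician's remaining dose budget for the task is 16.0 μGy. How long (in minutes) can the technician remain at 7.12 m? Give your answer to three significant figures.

Using I₁d₁² = I₂d₂², rate at 7.12 m:
(1.49/7.12)² = 0.04379, so 307 × 0.04379 = 13.44 μGy/h.
Stay time = 16.0 μGy ÷ 13.44 μGy/h = 1.190 h = 71.40 min.

71.4 min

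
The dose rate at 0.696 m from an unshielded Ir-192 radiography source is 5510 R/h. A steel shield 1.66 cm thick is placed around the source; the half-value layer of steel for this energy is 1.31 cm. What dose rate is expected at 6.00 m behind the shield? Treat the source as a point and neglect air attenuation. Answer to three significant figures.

Distance alone: 5510 × (0.696/6.00)² = 5510 × 0.01346 = 74.16 R/h.
Shield: 1.66/1.31 = 1.267 half-value layers → attenuation 2^(−1.267) = 0.4155.
Combined: 74.16 × 0.4155 = 30.81 R/h.

30.8 R/h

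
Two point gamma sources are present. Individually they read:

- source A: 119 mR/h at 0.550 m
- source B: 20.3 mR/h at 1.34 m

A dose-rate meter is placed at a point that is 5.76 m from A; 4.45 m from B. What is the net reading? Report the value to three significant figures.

2.93 mR/h

Each source contributes Iᵢ·(dᵢ/rᵢ)²; contributions add.
A: 119 × (0.550/5.76)² = 1.085 mR/h
B: 20.3 × (1.34/4.45)² = 1.841 mR/h
Total = 1.085 + 1.841 = 2.926 mR/h.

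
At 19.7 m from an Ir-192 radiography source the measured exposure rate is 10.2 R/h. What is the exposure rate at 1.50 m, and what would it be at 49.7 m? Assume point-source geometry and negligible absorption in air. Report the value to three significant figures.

Intensity scales as (d₁/d₂)², so
At 1.50 m: (19.7/1.50)² = 172.5, so 10.2 × 172.5 = 1759 R/h
At 49.7 m: 1759 × (1.50/49.7)² = 1759 × 0.0009109 = 1.602 R/h.

1760 R/h; 1.60 R/h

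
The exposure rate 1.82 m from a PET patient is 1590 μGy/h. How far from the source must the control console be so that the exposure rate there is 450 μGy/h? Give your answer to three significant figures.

3.42 m

Intensity scales as (d₁/d₂)², so d₂ = d₁·√(I₁/I₂).
I₁/I₂ = 1590/450 = 3.533, so d₂ = 1.82 × √3.533 = 3.421 m.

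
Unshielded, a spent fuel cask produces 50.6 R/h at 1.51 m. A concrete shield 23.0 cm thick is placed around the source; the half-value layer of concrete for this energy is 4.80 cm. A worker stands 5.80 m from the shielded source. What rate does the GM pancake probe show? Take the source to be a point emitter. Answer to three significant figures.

0.124 R/h

Distance alone: 50.6 × (1.51/5.80)² = 50.6 × 0.06778 = 3.430 R/h.
Shield: 23.0/4.80 = 4.792 half-value layers → attenuation 2^(−4.792) = 0.03610.
Combined: 3.430 × 0.03610 = 0.1238 R/h.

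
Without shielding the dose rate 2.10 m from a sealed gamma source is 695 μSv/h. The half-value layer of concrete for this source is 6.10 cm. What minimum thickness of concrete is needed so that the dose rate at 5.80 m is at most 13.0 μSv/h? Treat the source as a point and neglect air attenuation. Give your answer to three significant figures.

17.1 cm

At 5.80 m, distance alone gives (2.10/5.80)² = 0.1311, so 695 × 0.1311 = 91.11 μSv/h.
Further attenuation needed: 91.11/13.0 = 7.008.
n = log₂(7.008) = 2.809 half-value layers.
Thickness = 2.809 × 6.10 cm = 17.13 cm.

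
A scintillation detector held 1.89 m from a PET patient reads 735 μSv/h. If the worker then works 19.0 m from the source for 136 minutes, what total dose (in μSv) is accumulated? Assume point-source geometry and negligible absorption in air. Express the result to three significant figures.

By the inverse-square law, rate at 19.0 m:
(1.89/19.0)² = 0.009895, so 735 × 0.009895 = 7.273 μSv/h.
Dose = rate × time = 7.273 μSv/h × 2.267 h = 16.49 μSv.

16.5 μSv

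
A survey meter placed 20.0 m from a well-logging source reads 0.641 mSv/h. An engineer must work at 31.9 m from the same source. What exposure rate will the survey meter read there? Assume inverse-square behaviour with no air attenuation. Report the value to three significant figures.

0.252 mSv/h

Applying the 1/r² law, scaling from 20.0 m to 31.9 m:
(20.0/31.9)² = 0.3931, so 0.641 × 0.3931 = 0.2520 mSv/h.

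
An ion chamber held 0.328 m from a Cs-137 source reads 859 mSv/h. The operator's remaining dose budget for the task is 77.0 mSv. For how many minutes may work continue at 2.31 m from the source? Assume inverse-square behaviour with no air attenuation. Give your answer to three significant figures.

267 min

By the inverse-square law, rate at 2.31 m:
859 × (0.328/2.31)² = 859 × 0.02016 = 17.32 mSv/h.
Stay time = 77.0 mSv ÷ 17.32 mSv/h = 4.446 h = 266.8 min.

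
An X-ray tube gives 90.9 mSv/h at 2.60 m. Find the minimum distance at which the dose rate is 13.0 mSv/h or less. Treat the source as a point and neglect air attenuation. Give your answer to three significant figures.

Intensity scales as (d₁/d₂)², so d₂ = d₁·√(I₁/I₂).
I₁/I₂ = 90.9/13.0 = 6.992, so d₂ = 2.60 × √6.992 = 6.875 m.

6.88 m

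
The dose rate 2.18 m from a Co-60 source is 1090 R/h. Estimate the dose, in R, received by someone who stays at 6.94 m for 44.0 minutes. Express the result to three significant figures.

Intensity scales as (d₁/d₂)², so rate at 6.94 m:
1090 × (2.18/6.94)² = 1090 × 0.09867 = 107.6 R/h.
Dose = rate × time = 107.6 R/h × 0.7333 h = 78.90 R.

78.9 R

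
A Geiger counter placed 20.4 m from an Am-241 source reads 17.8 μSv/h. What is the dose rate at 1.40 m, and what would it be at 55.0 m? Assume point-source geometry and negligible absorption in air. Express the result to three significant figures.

3780 μSv/h; 2.45 μSv/h

Intensity scales as (d₁/d₂)², so
At 1.40 m: 17.8 × (20.4/1.40)² = 17.8 × 212.3 = 3779 μSv/h
At 55.0 m: 3779 × (1.40/55.0)² = 3779 × 0.0006479 = 2.448 μSv/h.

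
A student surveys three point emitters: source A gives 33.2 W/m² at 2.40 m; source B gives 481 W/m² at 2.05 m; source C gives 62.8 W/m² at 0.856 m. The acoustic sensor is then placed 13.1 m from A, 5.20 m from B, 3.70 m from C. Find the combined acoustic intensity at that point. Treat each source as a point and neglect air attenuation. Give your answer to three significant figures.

79.2 W/m²

By superposition, sum each source's inverse-square contribution:
A: 33.2 × (2.40/13.1)² = 1.114 W/m²
B: 481 × (2.05/5.20)² = 74.76 W/m²
C: 62.8 × (0.856/3.70)² = 3.361 W/m²
Total = 1.114 + 74.76 + 3.361 = 79.23 W/m².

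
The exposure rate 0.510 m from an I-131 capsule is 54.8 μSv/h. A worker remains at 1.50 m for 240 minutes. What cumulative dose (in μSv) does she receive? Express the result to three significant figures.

25.3 μSv

Intensity scales as (d₁/d₂)², so rate at 1.50 m:
(0.510/1.50)² = 0.1156, so 54.8 × 0.1156 = 6.335 μSv/h.
Dose = rate × time = 6.335 μSv/h × 4.000 h = 25.34 μSv.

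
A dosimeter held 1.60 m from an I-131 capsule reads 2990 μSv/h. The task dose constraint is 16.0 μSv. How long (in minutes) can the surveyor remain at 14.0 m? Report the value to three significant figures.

24.6 min

Since intensity falls as 1/r², rate at 14.0 m:
2990 × (1.60/14.0)² = 2990 × 0.01306 = 39.05 μSv/h.
Stay time = 16.0 μSv ÷ 39.05 μSv/h = 0.4097 h = 24.58 min.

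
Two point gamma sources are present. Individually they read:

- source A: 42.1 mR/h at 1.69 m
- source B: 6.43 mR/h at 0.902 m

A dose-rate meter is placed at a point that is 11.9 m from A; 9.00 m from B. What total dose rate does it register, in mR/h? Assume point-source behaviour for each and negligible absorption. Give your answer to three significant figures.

By superposition, sum each source's inverse-square contribution:
A: 42.1 × (1.69/11.9)² = 0.8491 mR/h
B: 6.43 × (0.902/9.00)² = 0.06459 mR/h
Total = 0.8491 + 0.06459 = 0.9137 mR/h.

0.914 mR/h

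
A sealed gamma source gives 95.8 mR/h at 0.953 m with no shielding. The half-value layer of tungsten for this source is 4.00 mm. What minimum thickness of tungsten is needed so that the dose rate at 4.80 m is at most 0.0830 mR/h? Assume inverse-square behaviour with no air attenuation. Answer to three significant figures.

At 4.80 m, distance alone gives (0.953/4.80)² = 0.03942, so 95.8 × 0.03942 = 3.776 mR/h.
Further attenuation needed: 3.776/0.0830 = 45.49.
n = log₂(45.49) = 5.507 half-value layers.
Thickness = 5.507 × 4.00 mm = 22.03 mm.

22.0 mm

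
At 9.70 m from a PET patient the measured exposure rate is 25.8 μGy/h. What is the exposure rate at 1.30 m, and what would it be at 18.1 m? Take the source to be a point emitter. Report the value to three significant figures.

Since intensity falls as 1/r²,
At 1.30 m: 25.8 × (9.70/1.30)² = 25.8 × 55.67 = 1436 μGy/h
At 18.1 m: (1.30/18.1)² = 0.005159, so 1436 × 0.005159 = 7.408 μGy/h.

1440 μGy/h; 7.41 μGy/h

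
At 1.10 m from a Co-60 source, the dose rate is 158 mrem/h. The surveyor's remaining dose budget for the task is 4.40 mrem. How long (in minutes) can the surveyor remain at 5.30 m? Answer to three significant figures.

38.8 min

Since intensity falls as 1/r², rate at 5.30 m:
158 × (1.10/5.30)² = 158 × 0.04308 = 6.807 mrem/h.
Stay time = 4.40 mrem ÷ 6.807 mrem/h = 0.6464 h = 38.78 min.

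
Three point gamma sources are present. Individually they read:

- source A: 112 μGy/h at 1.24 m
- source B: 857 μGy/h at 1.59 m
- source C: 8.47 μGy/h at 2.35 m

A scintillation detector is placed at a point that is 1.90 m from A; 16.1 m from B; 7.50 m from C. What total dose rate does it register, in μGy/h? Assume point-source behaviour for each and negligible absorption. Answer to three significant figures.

By superposition, sum each source's inverse-square contribution:
A: 112 × (1.24/1.90)² = 47.70 μGy/h
B: 857 × (1.59/16.1)² = 8.358 μGy/h
C: 8.47 × (2.35/7.50)² = 0.8316 μGy/h
Total = 47.70 + 8.358 + 0.8316 = 56.89 μGy/h.

56.9 μGy/h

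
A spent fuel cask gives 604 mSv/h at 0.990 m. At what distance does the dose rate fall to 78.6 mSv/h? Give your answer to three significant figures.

Using I₁d₁² = I₂d₂², d₂ = d₁·√(I₁/I₂).
I₁/I₂ = 604/78.6 = 7.684, so d₂ = 0.990 × √7.684 = 2.744 m.

2.74 m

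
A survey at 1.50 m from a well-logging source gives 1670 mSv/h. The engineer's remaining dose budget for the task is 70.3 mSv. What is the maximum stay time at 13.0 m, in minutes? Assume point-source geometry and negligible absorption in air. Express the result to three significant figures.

Using I₁d₁² = I₂d₂², rate at 13.0 m:
1670 × (1.50/13.0)² = 1670 × 0.01331 = 22.23 mSv/h.
Stay time = 70.3 mSv ÷ 22.23 mSv/h = 3.162 h = 189.7 min.

190 min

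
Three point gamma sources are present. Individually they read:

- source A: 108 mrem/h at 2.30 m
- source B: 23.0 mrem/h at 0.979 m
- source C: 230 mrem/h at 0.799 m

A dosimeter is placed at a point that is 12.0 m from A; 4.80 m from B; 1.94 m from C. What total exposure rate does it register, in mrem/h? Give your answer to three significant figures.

43.9 mrem/h

Each source contributes Iᵢ·(dᵢ/rᵢ)²; contributions add.
A: 108 × (2.30/12.0)² = 3.967 mrem/h
B: 23.0 × (0.979/4.80)² = 0.9568 mrem/h
C: 230 × (0.799/1.94)² = 39.01 mrem/h
Total = 3.967 + 0.9568 + 39.01 = 43.93 mrem/h.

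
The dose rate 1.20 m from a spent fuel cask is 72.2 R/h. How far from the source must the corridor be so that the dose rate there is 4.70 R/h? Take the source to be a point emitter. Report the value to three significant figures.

4.70 m

Using I₁d₁² = I₂d₂², d₂ = d₁·√(I₁/I₂).
I₁/I₂ = 72.2/4.70 = 15.36, so d₂ = 1.20 × √15.36 = 4.703 m.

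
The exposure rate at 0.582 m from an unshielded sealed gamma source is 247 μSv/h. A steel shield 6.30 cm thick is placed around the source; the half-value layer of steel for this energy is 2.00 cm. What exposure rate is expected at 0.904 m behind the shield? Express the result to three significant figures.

11.5 μSv/h

Distance alone: 247 × (0.582/0.904)² = 247 × 0.4145 = 102.4 μSv/h.
Shield: 6.30/2.00 = 3.150 half-value layers → attenuation 2^(−3.150) = 0.1127.
Combined: 102.4 × 0.1127 = 11.54 μSv/h.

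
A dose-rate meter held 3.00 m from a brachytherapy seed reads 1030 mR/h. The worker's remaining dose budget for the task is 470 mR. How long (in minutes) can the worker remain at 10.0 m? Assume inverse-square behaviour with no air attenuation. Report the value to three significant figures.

304 min

Intensity scales as (d₁/d₂)², so rate at 10.0 m:
(3.00/10.0)² = 0.09000, so 1030 × 0.09000 = 92.70 mR/h.
Stay time = 470 mR ÷ 92.70 mR/h = 5.070 h = 304.2 min.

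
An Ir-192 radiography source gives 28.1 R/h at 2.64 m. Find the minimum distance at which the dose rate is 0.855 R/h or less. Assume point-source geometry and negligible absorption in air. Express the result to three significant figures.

15.1 m

By the inverse-square law, d₂ = d₁·√(I₁/I₂).
I₁/I₂ = 28.1/0.855 = 32.87, so d₂ = 2.64 × √32.87 = 15.14 m.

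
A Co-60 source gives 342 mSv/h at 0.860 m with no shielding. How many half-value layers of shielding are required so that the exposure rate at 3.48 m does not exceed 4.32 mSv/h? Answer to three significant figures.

2.27 half-value layers

At 3.48 m, distance alone gives 342 × (0.860/3.48)² = 342 × 0.06107 = 20.89 mSv/h.
Further attenuation needed: 20.89/4.32 = 4.836.
n = log₂(4.836) = 2.274 half-value layers.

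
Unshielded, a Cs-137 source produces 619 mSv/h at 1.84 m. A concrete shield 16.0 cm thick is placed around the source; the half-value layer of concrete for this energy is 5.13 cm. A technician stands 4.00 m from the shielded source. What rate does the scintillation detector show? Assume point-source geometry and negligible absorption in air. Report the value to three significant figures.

Distance alone: 619 × (1.84/4.00)² = 619 × 0.2116 = 131.0 mSv/h.
Shield: 16.0/5.13 = 3.119 half-value layers → attenuation 2^(−3.119) = 0.1151.
Combined: 131.0 × 0.1151 = 15.08 mSv/h.

15.1 mSv/h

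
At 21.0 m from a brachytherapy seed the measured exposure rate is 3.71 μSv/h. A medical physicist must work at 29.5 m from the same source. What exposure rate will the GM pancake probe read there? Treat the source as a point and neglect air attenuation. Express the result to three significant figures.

1.88 μSv/h

Intensity scales as (d₁/d₂)², so scaling from 21.0 m to 29.5 m:
3.71 × (21.0/29.5)² = 3.71 × 0.5068 = 1.880 μSv/h.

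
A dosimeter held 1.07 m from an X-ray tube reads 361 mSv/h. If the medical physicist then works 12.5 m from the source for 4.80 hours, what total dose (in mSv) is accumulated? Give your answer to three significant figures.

Since intensity falls as 1/r², rate at 12.5 m:
361 × (1.07/12.5)² = 361 × 0.007327 = 2.645 mSv/h.
Dose = rate × time = 2.645 mSv/h × 4.800 h = 12.70 mSv.

12.7 mSv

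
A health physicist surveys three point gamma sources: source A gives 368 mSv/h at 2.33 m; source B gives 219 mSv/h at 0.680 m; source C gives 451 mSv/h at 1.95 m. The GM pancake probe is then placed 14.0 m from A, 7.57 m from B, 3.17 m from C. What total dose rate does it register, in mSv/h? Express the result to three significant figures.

Each source contributes Iᵢ·(dᵢ/rᵢ)²; contributions add.
A: 368 × (2.33/14.0)² = 10.19 mSv/h
B: 219 × (0.680/7.57)² = 1.767 mSv/h
C: 451 × (1.95/3.17)² = 170.7 mSv/h
Total = 10.19 + 1.767 + 170.7 = 182.7 mSv/h.

183 mSv/h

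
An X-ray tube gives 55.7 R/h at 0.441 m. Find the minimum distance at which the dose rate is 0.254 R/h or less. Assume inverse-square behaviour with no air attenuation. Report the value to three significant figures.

Since intensity falls as 1/r², d₂ = d₁·√(I₁/I₂).
I₁/I₂ = 55.7/0.254 = 219.3, so d₂ = 0.441 × √219.3 = 6.531 m.

6.53 m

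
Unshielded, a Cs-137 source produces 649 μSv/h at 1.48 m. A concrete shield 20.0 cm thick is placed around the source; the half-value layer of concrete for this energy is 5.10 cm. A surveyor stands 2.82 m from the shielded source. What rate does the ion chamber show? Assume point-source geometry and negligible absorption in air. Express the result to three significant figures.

Distance alone: (1.48/2.82)² = 0.2754, so 649 × 0.2754 = 178.7 μSv/h.
Shield: 20.0/5.10 = 3.922 half-value layers → attenuation 2^(−3.922) = 0.06597.
Combined: 178.7 × 0.06597 = 11.79 μSv/h.

11.8 μSv/h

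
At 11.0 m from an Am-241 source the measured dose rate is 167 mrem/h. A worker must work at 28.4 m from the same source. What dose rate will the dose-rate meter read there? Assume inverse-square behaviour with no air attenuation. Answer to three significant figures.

By the inverse-square law, scaling from 11.0 m to 28.4 m:
(11.0/28.4)² = 0.1500, so 167 × 0.1500 = 25.05 mrem/h.

25.1 mrem/h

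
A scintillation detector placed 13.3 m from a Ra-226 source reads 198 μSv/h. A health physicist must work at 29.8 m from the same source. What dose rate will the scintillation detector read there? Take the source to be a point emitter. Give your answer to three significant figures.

39.4 μSv/h

Intensity scales as (d₁/d₂)², so scaling from 13.3 m to 29.8 m:
(13.3/29.8)² = 0.1992, so 198 × 0.1992 = 39.44 μSv/h.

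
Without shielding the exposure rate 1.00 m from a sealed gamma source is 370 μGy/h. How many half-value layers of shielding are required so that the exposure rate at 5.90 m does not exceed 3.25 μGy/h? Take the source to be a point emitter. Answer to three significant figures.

1.71 half-value layers

At 5.90 m, distance alone gives 370 × (1.00/5.90)² = 370 × 0.02873 = 10.63 μGy/h.
Further attenuation needed: 10.63/3.25 = 3.271.
n = log₂(3.271) = 1.710 half-value layers.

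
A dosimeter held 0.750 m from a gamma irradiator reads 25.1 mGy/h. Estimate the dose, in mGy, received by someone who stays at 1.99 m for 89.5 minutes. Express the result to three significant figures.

5.32 mGy

Intensity scales as (d₁/d₂)², so rate at 1.99 m:
25.1 × (0.750/1.99)² = 25.1 × 0.1420 = 3.564 mGy/h.
Dose = rate × time = 3.564 mGy/h × 1.492 h = 5.317 mGy.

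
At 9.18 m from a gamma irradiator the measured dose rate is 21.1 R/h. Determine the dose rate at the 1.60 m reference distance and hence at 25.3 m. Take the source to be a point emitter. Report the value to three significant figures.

695 R/h; 2.78 R/h

Intensity scales as (d₁/d₂)², so
At 1.60 m: (9.18/1.60)² = 32.92, so 21.1 × 32.92 = 694.6 R/h
At 25.3 m: (1.60/25.3)² = 0.003999, so 694.6 × 0.003999 = 2.778 R/h.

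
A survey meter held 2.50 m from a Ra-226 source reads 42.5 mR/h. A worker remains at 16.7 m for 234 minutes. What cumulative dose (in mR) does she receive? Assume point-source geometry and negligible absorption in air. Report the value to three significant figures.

Using I₁d₁² = I₂d₂², rate at 16.7 m:
42.5 × (2.50/16.7)² = 42.5 × 0.02241 = 0.9524 mR/h.
Dose = rate × time = 0.9524 mR/h × 3.900 h = 3.714 mR.

3.71 mR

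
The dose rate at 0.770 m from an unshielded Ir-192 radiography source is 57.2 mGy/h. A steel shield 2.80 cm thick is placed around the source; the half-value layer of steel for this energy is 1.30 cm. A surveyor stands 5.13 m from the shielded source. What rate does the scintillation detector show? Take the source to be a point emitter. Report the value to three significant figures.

Distance alone: 57.2 × (0.770/5.13)² = 57.2 × 0.02253 = 1.289 mGy/h.
Shield: 2.80/1.30 = 2.154 half-value layers → attenuation 2^(−2.154) = 0.2247.
Combined: 1.289 × 0.2247 = 0.2896 mGy/h.

0.290 mGy/h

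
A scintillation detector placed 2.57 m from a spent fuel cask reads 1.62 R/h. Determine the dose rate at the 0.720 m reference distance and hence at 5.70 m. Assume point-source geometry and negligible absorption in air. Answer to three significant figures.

Applying the 1/r² law,
At 0.720 m: (2.57/0.720)² = 12.74, so 1.62 × 12.74 = 20.64 R/h
At 5.70 m: (0.720/5.70)² = 0.01596, so 20.64 × 0.01596 = 0.3294 R/h.

20.6 R/h; 0.329 R/h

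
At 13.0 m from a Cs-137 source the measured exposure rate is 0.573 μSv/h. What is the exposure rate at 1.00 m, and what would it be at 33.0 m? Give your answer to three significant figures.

Since intensity falls as 1/r²,
At 1.00 m: (13.0/1.00)² = 169.0, so 0.573 × 169.0 = 96.84 μSv/h
At 33.0 m: 96.84 × (1.00/33.0)² = 96.84 × 0.0009183 = 0.08893 μSv/h.

96.8 μSv/h; 0.0889 μSv/h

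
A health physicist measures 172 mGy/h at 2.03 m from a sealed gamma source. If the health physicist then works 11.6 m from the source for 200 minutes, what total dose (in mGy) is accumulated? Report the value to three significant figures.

Since intensity falls as 1/r², rate at 11.6 m:
(2.03/11.6)² = 0.03062, so 172 × 0.03062 = 5.267 mGy/h.
Dose = rate × time = 5.267 mGy/h × 3.333 h = 17.55 mGy.

17.6 mGy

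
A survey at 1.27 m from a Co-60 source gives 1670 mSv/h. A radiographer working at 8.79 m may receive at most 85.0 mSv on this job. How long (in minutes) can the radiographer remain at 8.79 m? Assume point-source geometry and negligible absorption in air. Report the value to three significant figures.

146 min

By the inverse-square law, rate at 8.79 m:
(1.27/8.79)² = 0.02088, so 1670 × 0.02088 = 34.87 mSv/h.
Stay time = 85.0 mSv ÷ 34.87 mSv/h = 2.438 h = 146.3 min.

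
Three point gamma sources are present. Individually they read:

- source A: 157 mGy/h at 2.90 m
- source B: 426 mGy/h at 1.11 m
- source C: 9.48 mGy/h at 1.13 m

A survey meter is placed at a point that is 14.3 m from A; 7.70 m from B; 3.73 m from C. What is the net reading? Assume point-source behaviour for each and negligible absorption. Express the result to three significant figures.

By superposition, sum each source's inverse-square contribution:
A: 157 × (2.90/14.3)² = 6.457 mGy/h
B: 426 × (1.11/7.70)² = 8.853 mGy/h
C: 9.48 × (1.13/3.73)² = 0.8701 mGy/h
Total = 6.457 + 8.853 + 0.8701 = 16.18 mGy/h.

16.2 mGy/h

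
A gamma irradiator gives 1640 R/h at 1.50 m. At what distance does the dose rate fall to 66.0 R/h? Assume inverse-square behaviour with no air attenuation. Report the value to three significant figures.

Intensity scales as (d₁/d₂)², so d₂ = d₁·√(I₁/I₂).
I₁/I₂ = 1640/66.0 = 24.85, so d₂ = 1.50 × √24.85 = 7.477 m.

7.48 m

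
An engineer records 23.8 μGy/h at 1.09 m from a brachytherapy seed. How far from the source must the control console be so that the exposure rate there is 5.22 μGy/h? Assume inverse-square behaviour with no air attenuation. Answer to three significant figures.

By the inverse-square law, d₂ = d₁·√(I₁/I₂).
I₁/I₂ = 23.8/5.22 = 4.559, so d₂ = 1.09 × √4.559 = 2.327 m.

2.33 m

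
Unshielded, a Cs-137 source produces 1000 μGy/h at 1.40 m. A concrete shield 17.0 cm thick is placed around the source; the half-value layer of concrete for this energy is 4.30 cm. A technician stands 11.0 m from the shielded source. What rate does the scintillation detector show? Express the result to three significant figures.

1.05 μGy/h

Distance alone: (1.40/11.0)² = 0.01620, so 1000 × 0.01620 = 16.20 μGy/h.
Shield: 17.0/4.30 = 3.953 half-value layers → attenuation 2^(−3.953) = 0.06457.
Combined: 16.20 × 0.06457 = 1.046 μGy/h.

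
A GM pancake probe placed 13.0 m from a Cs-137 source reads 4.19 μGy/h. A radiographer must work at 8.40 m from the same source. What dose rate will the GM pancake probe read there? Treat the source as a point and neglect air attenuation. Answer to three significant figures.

10.0 μGy/h

Using I₁d₁² = I₂d₂², scaling from 13.0 m to 8.40 m:
(13.0/8.40)² = 2.395, so 4.19 × 2.395 = 10.04 μGy/h.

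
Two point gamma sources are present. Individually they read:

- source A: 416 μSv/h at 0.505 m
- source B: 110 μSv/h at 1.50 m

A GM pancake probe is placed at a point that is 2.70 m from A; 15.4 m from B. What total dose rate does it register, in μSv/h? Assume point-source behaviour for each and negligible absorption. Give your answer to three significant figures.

15.6 μSv/h

Each source contributes Iᵢ·(dᵢ/rᵢ)²; contributions add.
A: 416 × (0.505/2.70)² = 14.55 μSv/h
B: 110 × (1.50/15.4)² = 1.044 μSv/h
Total = 14.55 + 1.044 = 15.59 μSv/h.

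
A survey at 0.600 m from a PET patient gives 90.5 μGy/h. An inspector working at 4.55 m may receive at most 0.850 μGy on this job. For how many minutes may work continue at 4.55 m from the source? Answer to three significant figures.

32.4 min

Applying the 1/r² law, rate at 4.55 m:
(0.600/4.55)² = 0.01739, so 90.5 × 0.01739 = 1.574 μGy/h.
Stay time = 0.850 μGy ÷ 1.574 μGy/h = 0.5400 h = 32.40 min.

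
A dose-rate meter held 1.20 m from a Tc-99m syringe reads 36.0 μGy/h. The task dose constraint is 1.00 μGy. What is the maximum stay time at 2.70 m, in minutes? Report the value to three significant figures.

8.44 min

Since intensity falls as 1/r², rate at 2.70 m:
36.0 × (1.20/2.70)² = 36.0 × 0.1975 = 7.110 μGy/h.
Stay time = 1.00 μGy ÷ 7.110 μGy/h = 0.1406 h = 8.436 min.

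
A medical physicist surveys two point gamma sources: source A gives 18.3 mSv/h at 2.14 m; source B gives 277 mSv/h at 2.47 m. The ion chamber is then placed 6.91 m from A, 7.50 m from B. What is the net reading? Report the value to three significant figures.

31.8 mSv/h

By superposition, sum each source's inverse-square contribution:
A: 18.3 × (2.14/6.91)² = 1.755 mSv/h
B: 277 × (2.47/7.50)² = 30.04 mSv/h
Total = 1.755 + 30.04 = 31.79 mSv/h.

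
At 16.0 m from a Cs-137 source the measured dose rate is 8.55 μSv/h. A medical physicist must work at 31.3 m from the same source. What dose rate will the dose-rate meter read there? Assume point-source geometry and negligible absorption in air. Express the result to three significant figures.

2.23 μSv/h

Intensity scales as (d₁/d₂)², so scaling from 16.0 m to 31.3 m:
(16.0/31.3)² = 0.2613, so 8.55 × 0.2613 = 2.234 μSv/h.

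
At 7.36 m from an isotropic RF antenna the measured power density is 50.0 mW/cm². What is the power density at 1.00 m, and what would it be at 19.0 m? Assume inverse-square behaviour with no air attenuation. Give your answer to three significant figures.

Since intensity falls as 1/r²,
At 1.00 m: (7.36/1.00)² = 54.17, so 50.0 × 54.17 = 2708 mW/cm²
At 19.0 m: 2708 × (1.00/19.0)² = 2708 × 0.002770 = 7.501 mW/cm².

2710 mW/cm²; 7.50 mW/cm²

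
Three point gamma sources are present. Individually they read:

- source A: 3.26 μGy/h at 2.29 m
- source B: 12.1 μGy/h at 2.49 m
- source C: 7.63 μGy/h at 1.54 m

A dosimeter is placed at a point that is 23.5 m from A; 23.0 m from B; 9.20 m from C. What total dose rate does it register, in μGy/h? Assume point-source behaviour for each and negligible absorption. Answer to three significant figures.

Each source contributes Iᵢ·(dᵢ/rᵢ)²; contributions add.
A: 3.26 × (2.29/23.5)² = 0.03096 μGy/h
B: 12.1 × (2.49/23.0)² = 0.1418 μGy/h
C: 7.63 × (1.54/9.20)² = 0.2138 μGy/h
Total = 0.03096 + 0.1418 + 0.2138 = 0.3866 μGy/h.

0.387 μGy/h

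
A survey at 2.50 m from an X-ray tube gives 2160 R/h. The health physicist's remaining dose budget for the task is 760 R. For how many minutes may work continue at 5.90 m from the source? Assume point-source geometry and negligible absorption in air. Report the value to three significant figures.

118 min

Using I₁d₁² = I₂d₂², rate at 5.90 m:
2160 × (2.50/5.90)² = 2160 × 0.1795 = 387.7 R/h.
Stay time = 760 R ÷ 387.7 R/h = 1.960 h = 117.6 min.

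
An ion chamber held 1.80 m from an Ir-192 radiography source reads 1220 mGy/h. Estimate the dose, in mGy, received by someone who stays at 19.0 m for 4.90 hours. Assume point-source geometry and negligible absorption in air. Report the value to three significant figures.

53.7 mGy

Using I₁d₁² = I₂d₂², rate at 19.0 m:
(1.80/19.0)² = 0.008975, so 1220 × 0.008975 = 10.95 mGy/h.
Dose = rate × time = 10.95 mGy/h × 4.900 h = 53.66 mGy.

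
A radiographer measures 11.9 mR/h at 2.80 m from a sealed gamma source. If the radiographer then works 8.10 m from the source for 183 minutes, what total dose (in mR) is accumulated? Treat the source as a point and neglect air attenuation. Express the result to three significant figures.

4.34 mR

Intensity scales as (d₁/d₂)², so rate at 8.10 m:
(2.80/8.10)² = 0.1195, so 11.9 × 0.1195 = 1.422 mR/h.
Dose = rate × time = 1.422 mR/h × 3.050 h = 4.337 mR.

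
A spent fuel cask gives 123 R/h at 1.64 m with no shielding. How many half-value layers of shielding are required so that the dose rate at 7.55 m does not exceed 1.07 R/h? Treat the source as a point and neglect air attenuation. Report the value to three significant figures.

2.44 half-value layers

At 7.55 m, distance alone gives 123 × (1.64/7.55)² = 123 × 0.04718 = 5.803 R/h.
Further attenuation needed: 5.803/1.07 = 5.423.
n = log₂(5.423) = 2.439 half-value layers.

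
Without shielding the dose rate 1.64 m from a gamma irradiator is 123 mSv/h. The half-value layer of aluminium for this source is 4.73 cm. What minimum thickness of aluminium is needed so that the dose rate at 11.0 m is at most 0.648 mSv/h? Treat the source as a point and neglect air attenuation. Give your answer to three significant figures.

9.82 cm

At 11.0 m, distance alone gives (1.64/11.0)² = 0.02223, so 123 × 0.02223 = 2.734 mSv/h.
Further attenuation needed: 2.734/0.648 = 4.219.
n = log₂(4.219) = 2.077 half-value layers.
Thickness = 2.077 × 4.73 cm = 9.824 cm.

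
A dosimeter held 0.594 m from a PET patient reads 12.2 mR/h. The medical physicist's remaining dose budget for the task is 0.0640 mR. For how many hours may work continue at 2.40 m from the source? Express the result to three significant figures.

0.0856 h

Intensity scales as (d₁/d₂)², so rate at 2.40 m:
12.2 × (0.594/2.40)² = 12.2 × 0.06126 = 0.7474 mR/h.
Stay time = 0.0640 mR ÷ 0.7474 mR/h = 0.08563 h.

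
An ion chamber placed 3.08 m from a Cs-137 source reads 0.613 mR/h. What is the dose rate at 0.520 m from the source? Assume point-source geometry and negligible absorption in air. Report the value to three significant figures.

21.5 mR/h

Since intensity falls as 1/r², scaling from 3.08 m to 0.520 m:
0.613 × (3.08/0.520)² = 0.613 × 35.08 = 21.50 mR/h.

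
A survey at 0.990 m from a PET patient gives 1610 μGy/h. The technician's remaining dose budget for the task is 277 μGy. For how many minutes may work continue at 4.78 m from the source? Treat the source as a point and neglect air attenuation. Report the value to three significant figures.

241 min

Using I₁d₁² = I₂d₂², rate at 4.78 m:
1610 × (0.990/4.78)² = 1610 × 0.04290 = 69.07 μGy/h.
Stay time = 277 μGy ÷ 69.07 μGy/h = 4.010 h = 240.6 min.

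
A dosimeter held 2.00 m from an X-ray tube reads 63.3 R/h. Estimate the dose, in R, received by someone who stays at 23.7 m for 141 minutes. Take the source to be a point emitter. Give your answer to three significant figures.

Applying the 1/r² law, rate at 23.7 m:
(2.00/23.7)² = 0.007121, so 63.3 × 0.007121 = 0.4508 R/h.
Dose = rate × time = 0.4508 R/h × 2.350 h = 1.059 R.

1.06 R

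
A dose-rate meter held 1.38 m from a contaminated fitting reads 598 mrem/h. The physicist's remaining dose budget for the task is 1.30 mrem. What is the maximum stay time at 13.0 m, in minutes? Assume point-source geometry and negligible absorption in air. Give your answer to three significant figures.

11.6 min

By the inverse-square law, rate at 13.0 m:
598 × (1.38/13.0)² = 598 × 0.01127 = 6.739 mrem/h.
Stay time = 1.30 mrem ÷ 6.739 mrem/h = 0.1929 h = 11.57 min.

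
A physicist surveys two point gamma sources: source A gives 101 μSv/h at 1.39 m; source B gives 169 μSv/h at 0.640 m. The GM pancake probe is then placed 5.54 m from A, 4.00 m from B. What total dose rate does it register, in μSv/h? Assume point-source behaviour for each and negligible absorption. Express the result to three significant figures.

10.7 μSv/h

By superposition, sum each source's inverse-square contribution:
A: 101 × (1.39/5.54)² = 6.358 μSv/h
B: 169 × (0.640/4.00)² = 4.326 μSv/h
Total = 6.358 + 4.326 = 10.68 μSv/h.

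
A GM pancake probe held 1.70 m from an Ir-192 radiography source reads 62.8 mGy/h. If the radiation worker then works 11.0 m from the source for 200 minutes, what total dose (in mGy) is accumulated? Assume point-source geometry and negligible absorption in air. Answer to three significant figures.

Intensity scales as (d₁/d₂)², so rate at 11.0 m:
(1.70/11.0)² = 0.02388, so 62.8 × 0.02388 = 1.500 mGy/h.
Dose = rate × time = 1.500 mGy/h × 3.333 h = 5.000 mGy.

5.00 mGy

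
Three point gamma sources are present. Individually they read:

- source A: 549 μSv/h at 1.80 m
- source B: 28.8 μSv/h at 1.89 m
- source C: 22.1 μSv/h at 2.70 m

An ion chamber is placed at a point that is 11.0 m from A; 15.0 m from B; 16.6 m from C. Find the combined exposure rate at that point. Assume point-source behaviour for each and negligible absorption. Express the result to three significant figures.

15.7 μSv/h

By superposition, sum each source's inverse-square contribution:
A: 549 × (1.80/11.0)² = 14.70 μSv/h
B: 28.8 × (1.89/15.0)² = 0.4572 μSv/h
C: 22.1 × (2.70/16.6)² = 0.5847 μSv/h
Total = 14.70 + 0.4572 + 0.5847 = 15.74 μSv/h.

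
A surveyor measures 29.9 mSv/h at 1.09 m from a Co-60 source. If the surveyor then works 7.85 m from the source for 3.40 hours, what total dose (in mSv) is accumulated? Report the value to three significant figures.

Using I₁d₁² = I₂d₂², rate at 7.85 m:
29.9 × (1.09/7.85)² = 29.9 × 0.01928 = 0.5765 mSv/h.
Dose = rate × time = 0.5765 mSv/h × 3.400 h = 1.960 mSv.

1.96 mSv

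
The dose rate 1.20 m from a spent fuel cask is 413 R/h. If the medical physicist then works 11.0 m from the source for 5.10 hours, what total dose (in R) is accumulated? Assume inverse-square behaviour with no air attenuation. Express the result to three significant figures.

25.1 R

Since intensity falls as 1/r², rate at 11.0 m:
413 × (1.20/11.0)² = 413 × 0.01190 = 4.915 R/h.
Dose = rate × time = 4.915 R/h × 5.100 h = 25.07 R.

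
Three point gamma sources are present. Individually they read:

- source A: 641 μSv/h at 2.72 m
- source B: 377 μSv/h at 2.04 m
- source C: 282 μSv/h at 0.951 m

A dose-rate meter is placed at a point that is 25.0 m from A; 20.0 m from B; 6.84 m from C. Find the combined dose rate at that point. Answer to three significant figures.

17.0 μSv/h

By superposition, sum each source's inverse-square contribution:
A: 641 × (2.72/25.0)² = 7.588 μSv/h
B: 377 × (2.04/20.0)² = 3.922 μSv/h
C: 282 × (0.951/6.84)² = 5.451 μSv/h
Total = 7.588 + 3.922 + 5.451 = 16.96 μSv/h.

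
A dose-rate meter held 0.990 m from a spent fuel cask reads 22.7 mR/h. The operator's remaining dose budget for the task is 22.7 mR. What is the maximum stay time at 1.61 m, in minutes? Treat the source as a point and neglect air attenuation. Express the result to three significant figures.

159 min

Using I₁d₁² = I₂d₂², rate at 1.61 m:
(0.990/1.61)² = 0.3781, so 22.7 × 0.3781 = 8.583 mR/h.
Stay time = 22.7 mR ÷ 8.583 mR/h = 2.645 h = 158.7 min.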